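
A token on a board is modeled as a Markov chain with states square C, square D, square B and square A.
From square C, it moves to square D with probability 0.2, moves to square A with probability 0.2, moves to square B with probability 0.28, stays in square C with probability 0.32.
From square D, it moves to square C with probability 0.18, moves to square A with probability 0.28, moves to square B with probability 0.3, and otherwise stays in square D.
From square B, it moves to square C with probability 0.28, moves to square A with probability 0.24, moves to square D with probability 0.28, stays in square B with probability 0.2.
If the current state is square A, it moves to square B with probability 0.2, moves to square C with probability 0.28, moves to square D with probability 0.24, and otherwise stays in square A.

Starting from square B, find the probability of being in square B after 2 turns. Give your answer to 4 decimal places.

Propagate the distribution vector 2 turns from square B.
After 0 turns: (0.0000, 0.0000, 1.0000, 0.0000)
After 1 turn: (0.2800, 0.2800, 0.2000, 0.2400)
After 2 turns: (0.2632, 0.2368, 0.2504, 0.2496)
P(in square B after 2 turns) = 0.2504

0.2504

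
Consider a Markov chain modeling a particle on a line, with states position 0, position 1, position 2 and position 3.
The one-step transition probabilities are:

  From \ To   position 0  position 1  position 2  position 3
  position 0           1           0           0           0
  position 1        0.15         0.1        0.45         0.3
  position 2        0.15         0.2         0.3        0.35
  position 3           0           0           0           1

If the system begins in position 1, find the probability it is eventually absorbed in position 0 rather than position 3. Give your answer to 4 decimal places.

Let h(s) be the probability of absorption at position 0 starting from transient state s. Then h(position 0) = 1 and h(position 3) = 0. By first-step analysis:
h(position 1) = 0.15·1 + 0.1·h(position 1) + 0.45·h(position 2) + 0.3·0
h(position 2) = 0.15·1 + 0.2·h(position 1) + 0.3·h(position 2) + 0.35·0
Solving: h(position 1) = 0.3194, h(position 2) = 0.3056.
Starting from position 1, the probability is 0.3194.

0.3194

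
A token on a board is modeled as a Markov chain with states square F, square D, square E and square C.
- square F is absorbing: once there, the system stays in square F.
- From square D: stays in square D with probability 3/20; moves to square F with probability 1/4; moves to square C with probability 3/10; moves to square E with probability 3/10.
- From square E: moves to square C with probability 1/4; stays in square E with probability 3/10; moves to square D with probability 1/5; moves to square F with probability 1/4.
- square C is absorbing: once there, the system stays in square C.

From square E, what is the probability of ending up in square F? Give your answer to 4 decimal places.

0.4907

Let h(s) be the probability of absorption at square F starting from transient state s. Then h(square F) = 1 and h(square C) = 0. By first-step analysis:
h(square D) = 0.25·1 + 0.15·h(square D) + 0.3·h(square E) + 0.3·0
h(square E) = 0.25·1 + 0.2·h(square D) + 0.3·h(square E) + 0.25·0
Solving: h(square D) = 0.4673, h(square E) = 0.4907.
Starting from square E, the probability is 0.4907.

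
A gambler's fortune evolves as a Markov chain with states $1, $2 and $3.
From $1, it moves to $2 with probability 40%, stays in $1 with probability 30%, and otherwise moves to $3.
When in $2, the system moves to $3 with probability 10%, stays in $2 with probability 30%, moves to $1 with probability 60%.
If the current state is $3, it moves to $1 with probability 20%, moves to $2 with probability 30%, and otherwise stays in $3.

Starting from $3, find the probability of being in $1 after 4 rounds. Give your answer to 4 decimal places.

0.3698

Propagate the distribution vector 4 rounds from $3.
After 0 rounds: (0.0000, 0.0000, 1.0000)
After 1 round: (0.2000, 0.3000, 0.5000)
After 2 rounds: (0.3400, 0.3200, 0.3400)
After 3 rounds: (0.3620, 0.3340, 0.3040)
After 4 rounds: (0.3698, 0.3362, 0.2940)
P(in $1 after 4 rounds) = 0.3698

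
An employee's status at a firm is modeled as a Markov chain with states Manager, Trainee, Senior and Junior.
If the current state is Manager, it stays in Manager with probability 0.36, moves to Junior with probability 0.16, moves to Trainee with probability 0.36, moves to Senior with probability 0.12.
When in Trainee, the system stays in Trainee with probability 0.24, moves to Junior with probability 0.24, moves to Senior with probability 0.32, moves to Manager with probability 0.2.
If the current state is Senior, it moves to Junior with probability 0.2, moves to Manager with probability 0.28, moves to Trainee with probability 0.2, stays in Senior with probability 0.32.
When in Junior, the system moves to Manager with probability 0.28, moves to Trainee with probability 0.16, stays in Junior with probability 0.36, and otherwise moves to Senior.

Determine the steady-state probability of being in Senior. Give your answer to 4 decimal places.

0.2350

Let the stationary distribution be π with π = πP and π_1 + π_2 + π_3 + π_4 = 1.
π_1 = 0.36·π_1 + 0.2·π_2 + 0.28·π_3 + 0.28·π_4
π_2 = 0.36·π_1 + 0.24·π_2 + 0.2·π_3 + 0.16·π_4
π_3 = 0.12·π_1 + 0.32·π_2 + 0.32·π_3 + 0.2·π_4
Solving with the normalization constraint gives π = (0.2830, 0.2457, 0.2350, 0.2363).
So the stationary probability of Senior is 0.2350.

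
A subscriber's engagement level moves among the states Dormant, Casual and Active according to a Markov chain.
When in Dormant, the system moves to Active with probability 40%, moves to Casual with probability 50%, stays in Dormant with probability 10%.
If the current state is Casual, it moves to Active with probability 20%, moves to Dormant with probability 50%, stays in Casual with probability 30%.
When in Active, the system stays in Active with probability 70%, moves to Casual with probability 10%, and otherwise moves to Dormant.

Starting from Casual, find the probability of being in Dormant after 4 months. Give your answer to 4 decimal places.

Propagate the distribution vector 4 months from Casual.
After 0 months: (0.0000, 1.0000, 0.0000)
After 1 month: (0.5000, 0.3000, 0.2000)
After 2 months: (0.2400, 0.3600, 0.4000)
After 3 months: (0.2840, 0.2680, 0.4480)
After 4 months: (0.2520, 0.2672, 0.4808)
P(in Dormant after 4 months) = 0.2520

0.2520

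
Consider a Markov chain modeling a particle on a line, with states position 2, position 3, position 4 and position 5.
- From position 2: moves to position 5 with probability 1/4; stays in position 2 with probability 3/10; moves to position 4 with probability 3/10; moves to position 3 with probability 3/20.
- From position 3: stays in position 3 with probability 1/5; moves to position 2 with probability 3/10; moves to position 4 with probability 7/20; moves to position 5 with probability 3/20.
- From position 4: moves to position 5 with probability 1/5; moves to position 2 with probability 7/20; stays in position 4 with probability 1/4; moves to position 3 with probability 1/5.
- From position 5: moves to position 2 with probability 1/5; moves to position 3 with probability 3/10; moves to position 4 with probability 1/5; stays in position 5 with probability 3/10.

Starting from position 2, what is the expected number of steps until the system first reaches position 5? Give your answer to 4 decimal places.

4.5879

Let t(s) be the expected number of steps to first reach position 5 from state s, with t(position 5) = 0. Conditioning on the first step:
t(position 2) = 1 + 0.3·t(position 2) + 0.15·t(position 3) + 0.3·t(position 4)
t(position 3) = 1 + 0.3·t(position 2) + 0.2·t(position 3) + 0.35·t(position 4)
t(position 4) = 1 + 0.35·t(position 2) + 0.2·t(position 3) + 0.25·t(position 4)
Solving: t(position 2) = 4.5879, t(position 3) = 5.0836, t(position 4) = 4.8300.
Expected steps from position 2 to position 5: 4.5879.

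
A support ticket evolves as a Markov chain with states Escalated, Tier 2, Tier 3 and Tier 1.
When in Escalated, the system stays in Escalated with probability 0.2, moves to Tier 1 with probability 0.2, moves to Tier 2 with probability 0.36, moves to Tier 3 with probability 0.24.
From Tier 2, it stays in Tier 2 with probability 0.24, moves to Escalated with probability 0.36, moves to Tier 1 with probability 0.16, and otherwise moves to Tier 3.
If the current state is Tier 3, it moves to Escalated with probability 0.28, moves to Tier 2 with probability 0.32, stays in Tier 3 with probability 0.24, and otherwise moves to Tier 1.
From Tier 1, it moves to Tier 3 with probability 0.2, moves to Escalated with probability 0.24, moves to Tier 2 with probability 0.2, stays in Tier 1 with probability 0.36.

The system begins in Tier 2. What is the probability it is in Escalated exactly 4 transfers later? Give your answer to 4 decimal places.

0.2722

Propagate the distribution vector 4 transfers from Tier 2.
After 0 transfers: (0.0000, 1.0000, 0.0000, 0.0000)
After 1 transfer: (0.3600, 0.2400, 0.2400, 0.1600)
After 2 transfers: (0.2640, 0.2960, 0.2336, 0.2064)
After 3 transfers: (0.2743, 0.2821, 0.2317, 0.2118)
After 4 transfers: (0.2722, 0.2830, 0.2315, 0.2133)
P(in Escalated after 4 transfers) = 0.2722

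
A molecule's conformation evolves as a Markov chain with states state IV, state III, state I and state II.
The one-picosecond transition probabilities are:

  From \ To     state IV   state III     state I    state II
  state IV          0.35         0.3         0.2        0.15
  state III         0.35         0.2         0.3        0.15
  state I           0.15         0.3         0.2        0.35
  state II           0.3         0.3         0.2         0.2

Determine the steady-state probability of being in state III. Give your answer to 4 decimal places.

Let the stationary distribution be π with π = πP and π_1 + π_2 + π_3 + π_4 = 1.
π_1 = 0.35·π_1 + 0.35·π_2 + 0.15·π_3 + 0.3·π_4
π_2 = 0.3·π_1 + 0.2·π_2 + 0.3·π_3 + 0.3·π_4
π_3 = 0.2·π_1 + 0.3·π_2 + 0.2·π_3 + 0.2·π_4
Solving with the normalization constraint gives π = (0.2943, 0.2727, 0.2273, 0.2057).
So the stationary probability of state III is 0.2727.

0.2727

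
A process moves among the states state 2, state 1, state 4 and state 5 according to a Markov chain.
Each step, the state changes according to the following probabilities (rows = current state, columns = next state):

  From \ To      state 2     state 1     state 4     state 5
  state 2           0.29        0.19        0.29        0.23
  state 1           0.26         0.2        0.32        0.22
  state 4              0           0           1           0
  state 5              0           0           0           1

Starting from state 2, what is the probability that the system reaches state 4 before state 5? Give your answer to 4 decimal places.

Let h(s) be the probability of absorption at state 4 starting from transient state s. Then h(state 4) = 1 and h(state 5) = 0. By first-step analysis:
h(state 2) = 0.29·h(state 2) + 0.19·h(state 1) + 0.29·1 + 0.23·0
h(state 1) = 0.26·h(state 2) + 0.2·h(state 1) + 0.32·1 + 0.22·0
Solving: h(state 2) = 0.5646, h(state 1) = 0.5835.
Starting from state 2, the probability is 0.5646.

0.5646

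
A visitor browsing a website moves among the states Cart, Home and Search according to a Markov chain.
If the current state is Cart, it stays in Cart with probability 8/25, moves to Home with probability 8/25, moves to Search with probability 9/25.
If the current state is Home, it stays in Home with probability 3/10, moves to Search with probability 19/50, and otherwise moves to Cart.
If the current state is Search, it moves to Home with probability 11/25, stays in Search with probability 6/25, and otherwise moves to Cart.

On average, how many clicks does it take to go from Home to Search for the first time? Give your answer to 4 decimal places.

2.6767

Let t(s) be the expected number of clicks to first reach Search from state s, with t(Search) = 0. Conditioning on the first click:
t(Cart) = 1 + 0.32·t(Cart) + 0.32·t(Home)
t(Home) = 1 + 0.32·t(Cart) + 0.3·t(Home)
Solving: t(Cart) = 2.7302, t(Home) = 2.6767.
Expected clicks from Home to Search: 2.6767.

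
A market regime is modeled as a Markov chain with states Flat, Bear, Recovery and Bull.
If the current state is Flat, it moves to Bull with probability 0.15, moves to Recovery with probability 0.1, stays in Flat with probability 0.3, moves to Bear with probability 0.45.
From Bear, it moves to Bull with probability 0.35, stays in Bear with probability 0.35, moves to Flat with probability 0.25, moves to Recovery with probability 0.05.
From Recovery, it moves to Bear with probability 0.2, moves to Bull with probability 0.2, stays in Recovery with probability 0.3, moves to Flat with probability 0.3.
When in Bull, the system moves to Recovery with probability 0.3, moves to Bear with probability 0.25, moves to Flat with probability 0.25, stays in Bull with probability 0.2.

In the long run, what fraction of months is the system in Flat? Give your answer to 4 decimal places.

0.2718

Let the stationary distribution be π with π = πP and π_1 + π_2 + π_3 + π_4 = 1.
π_1 = 0.3·π_1 + 0.25·π_2 + 0.3·π_3 + 0.25·π_4
π_2 = 0.45·π_1 + 0.35·π_2 + 0.2·π_3 + 0.25·π_4
π_3 = 0.1·π_1 + 0.05·π_2 + 0.3·π_3 + 0.3·π_4
Solving with the normalization constraint gives π = (0.2718, 0.3291, 0.1634, 0.2358).
So the stationary probability of Flat is 0.2718.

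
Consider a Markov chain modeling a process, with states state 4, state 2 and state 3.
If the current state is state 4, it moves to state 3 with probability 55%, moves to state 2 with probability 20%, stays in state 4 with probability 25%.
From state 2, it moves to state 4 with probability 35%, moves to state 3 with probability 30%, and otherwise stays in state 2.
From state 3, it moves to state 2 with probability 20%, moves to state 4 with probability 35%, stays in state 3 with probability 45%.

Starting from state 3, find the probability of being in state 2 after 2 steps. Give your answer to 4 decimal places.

Sum over the intermediate state after 1 step:
P = P(state 3→state 4)·P(state 4→state 2) + P(state 3→state 2)·P(state 2→state 2) + P(state 3→state 3)·P(state 3→state 2)
  = 0.35×0.2 + 0.2×0.35 + 0.45×0.2
  = 0.0700 + 0.0700 + 0.0900 = 0.2300

0.2300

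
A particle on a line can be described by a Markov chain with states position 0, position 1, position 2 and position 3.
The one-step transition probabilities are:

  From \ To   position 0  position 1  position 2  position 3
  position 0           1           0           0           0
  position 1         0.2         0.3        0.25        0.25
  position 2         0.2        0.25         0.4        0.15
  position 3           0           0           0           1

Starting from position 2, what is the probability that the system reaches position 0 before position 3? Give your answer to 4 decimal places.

Let h(s) be the probability of absorption at position 0 starting from transient state s. Then h(position 0) = 1 and h(position 3) = 0. By first-step analysis:
h(position 1) = 0.2·1 + 0.3·h(position 1) + 0.25·h(position 2) + 0.25·0
h(position 2) = 0.2·1 + 0.25·h(position 1) + 0.4·h(position 2) + 0.15·0
Solving: h(position 1) = 0.4755, h(position 2) = 0.5315.
Starting from position 2, the probability is 0.5315.

0.5315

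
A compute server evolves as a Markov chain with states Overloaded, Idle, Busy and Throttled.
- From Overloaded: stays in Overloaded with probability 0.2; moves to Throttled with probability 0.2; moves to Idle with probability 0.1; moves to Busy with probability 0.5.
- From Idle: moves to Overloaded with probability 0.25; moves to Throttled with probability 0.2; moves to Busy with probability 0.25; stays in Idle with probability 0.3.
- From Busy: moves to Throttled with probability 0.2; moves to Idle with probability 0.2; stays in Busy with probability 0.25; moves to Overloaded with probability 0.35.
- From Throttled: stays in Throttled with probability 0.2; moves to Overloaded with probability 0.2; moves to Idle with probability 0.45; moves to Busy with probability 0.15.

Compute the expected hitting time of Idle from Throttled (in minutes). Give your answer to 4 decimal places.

Let t(s) be the expected number of minutes to first reach Idle from state s, with t(Idle) = 0. Conditioning on the first minute:
t(Overloaded) = 1 + 0.2·t(Overloaded) + 0.5·t(Busy) + 0.2·t(Throttled)
t(Busy) = 1 + 0.35·t(Overloaded) + 0.25·t(Busy) + 0.2·t(Throttled)
t(Throttled) = 1 + 0.2·t(Overloaded) + 0.15·t(Busy) + 0.2·t(Throttled)
Solving: t(Overloaded) = 4.8924, t(Busy) = 4.5010, t(Throttled) = 3.3170.
Expected minutes from Throttled to Idle: 3.3170.

3.3170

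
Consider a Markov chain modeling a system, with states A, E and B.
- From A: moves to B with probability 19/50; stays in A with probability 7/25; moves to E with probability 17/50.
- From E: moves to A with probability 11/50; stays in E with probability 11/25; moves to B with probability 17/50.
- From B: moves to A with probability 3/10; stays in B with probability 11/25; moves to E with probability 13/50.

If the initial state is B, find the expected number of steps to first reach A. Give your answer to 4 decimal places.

Let t(s) be the expected number of steps to first reach A from state s, with t(A) = 0. Conditioning on the first step:
t(E) = 1 + 0.44·t(E) + 0.34·t(B)
t(B) = 1 + 0.26·t(E) + 0.44·t(B)
Solving: t(E) = 3.9964, t(B) = 3.6412.
Expected steps from B to A: 3.6412.

3.6412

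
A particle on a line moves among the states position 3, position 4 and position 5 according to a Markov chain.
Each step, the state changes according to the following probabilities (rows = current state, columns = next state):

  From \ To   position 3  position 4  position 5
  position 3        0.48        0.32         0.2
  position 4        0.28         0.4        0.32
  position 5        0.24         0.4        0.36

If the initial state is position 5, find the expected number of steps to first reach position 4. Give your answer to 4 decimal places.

Let t(s) be the expected number of steps to first reach position 4 from state s, with t(position 4) = 0. Conditioning on the first step:
t(position 3) = 1 + 0.48·t(position 3) + 0.2·t(position 5)
t(position 5) = 1 + 0.24·t(position 3) + 0.36·t(position 5)
Solving: t(position 3) = 2.9494, t(position 5) = 2.6685.
Expected steps from position 5 to position 4: 2.6685.

2.6685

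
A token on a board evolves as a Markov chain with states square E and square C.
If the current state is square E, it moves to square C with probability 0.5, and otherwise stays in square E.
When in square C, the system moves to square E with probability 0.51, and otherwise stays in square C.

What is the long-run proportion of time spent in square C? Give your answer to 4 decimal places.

0.4950

Let the stationary distribution be π with π = πP and π_1 + π_2 = 1.
π_1 = 0.5·π_1 + 0.51·π_2
Solving with the normalization constraint gives π = (0.5050, 0.4950).
So the stationary probability of square C is 0.4950.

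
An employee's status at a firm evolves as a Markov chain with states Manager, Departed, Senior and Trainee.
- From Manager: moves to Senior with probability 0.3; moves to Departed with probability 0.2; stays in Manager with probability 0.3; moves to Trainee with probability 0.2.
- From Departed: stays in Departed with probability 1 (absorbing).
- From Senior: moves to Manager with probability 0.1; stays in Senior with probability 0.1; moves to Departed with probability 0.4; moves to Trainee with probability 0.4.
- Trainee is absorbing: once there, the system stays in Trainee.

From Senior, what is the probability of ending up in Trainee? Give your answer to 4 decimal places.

0.5000

Let h(s) be the probability of absorption at Trainee starting from transient state s. Then h(Trainee) = 1 and h(Departed) = 0. By first-step analysis:
h(Manager) = 0.3·h(Manager) + 0.2·0 + 0.3·h(Senior) + 0.2·1
h(Senior) = 0.1·h(Manager) + 0.4·0 + 0.1·h(Senior) + 0.4·1
Solving: h(Manager) = 0.5000, h(Senior) = 0.5000.
Starting from Senior, the probability is 0.5000.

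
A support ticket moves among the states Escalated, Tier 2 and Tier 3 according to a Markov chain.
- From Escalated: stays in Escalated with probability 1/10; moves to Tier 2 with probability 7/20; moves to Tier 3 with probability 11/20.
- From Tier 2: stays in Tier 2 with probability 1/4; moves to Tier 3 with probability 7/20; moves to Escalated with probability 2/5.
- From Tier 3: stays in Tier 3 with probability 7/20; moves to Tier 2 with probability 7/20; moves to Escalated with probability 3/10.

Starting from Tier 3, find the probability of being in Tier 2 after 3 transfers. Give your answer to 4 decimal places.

0.3185

Propagate the distribution vector 3 transfers from Tier 3.
After 0 transfers: (0.0000, 0.0000, 1.0000)
After 1 transfer: (0.3000, 0.3500, 0.3500)
After 2 transfers: (0.2750, 0.3150, 0.4100)
After 3 transfers: (0.2765, 0.3185, 0.4050)
P(in Tier 2 after 3 transfers) = 0.3185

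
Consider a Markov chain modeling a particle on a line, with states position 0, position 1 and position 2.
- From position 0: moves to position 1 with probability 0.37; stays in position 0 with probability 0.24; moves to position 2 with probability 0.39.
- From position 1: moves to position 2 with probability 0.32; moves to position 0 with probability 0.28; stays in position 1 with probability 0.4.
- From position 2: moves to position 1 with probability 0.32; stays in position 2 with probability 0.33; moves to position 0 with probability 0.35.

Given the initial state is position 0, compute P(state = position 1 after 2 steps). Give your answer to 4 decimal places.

0.3616

Sum over the intermediate state after 1 step:
P = P(position 0→position 0)·P(position 0→position 1) + P(position 0→position 1)·P(position 1→position 1) + P(position 0→position 2)·P(position 2→position 1)
  = 0.24×0.37 + 0.37×0.4 + 0.39×0.32
  = 0.0888 + 0.1480 + 0.1248 = 0.3616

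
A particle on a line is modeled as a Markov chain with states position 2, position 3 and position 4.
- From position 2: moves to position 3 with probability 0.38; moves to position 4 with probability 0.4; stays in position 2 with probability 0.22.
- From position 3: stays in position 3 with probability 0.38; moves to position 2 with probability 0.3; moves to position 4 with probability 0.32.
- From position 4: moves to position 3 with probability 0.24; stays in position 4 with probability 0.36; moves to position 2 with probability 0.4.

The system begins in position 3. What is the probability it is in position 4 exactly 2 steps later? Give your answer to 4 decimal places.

Sum over the intermediate state after 1 step:
P = P(position 3→position 2)·P(position 2→position 4) + P(position 3→position 3)·P(position 3→position 4) + P(position 3→position 4)·P(position 4→position 4)
  = 0.3×0.4 + 0.38×0.32 + 0.32×0.36
  = 0.1200 + 0.1216 + 0.1152 = 0.3568

0.3568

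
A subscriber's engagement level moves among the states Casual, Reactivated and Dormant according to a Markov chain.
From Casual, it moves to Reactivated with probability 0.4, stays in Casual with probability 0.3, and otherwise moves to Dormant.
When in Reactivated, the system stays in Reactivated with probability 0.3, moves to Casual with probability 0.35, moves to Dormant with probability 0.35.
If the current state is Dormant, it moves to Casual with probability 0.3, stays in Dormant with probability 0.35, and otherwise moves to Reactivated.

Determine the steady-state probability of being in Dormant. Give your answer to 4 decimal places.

Let the stationary distribution be π with π = πP and π_1 + π_2 + π_3 = 1.
π_1 = 0.3·π_1 + 0.35·π_2 + 0.3·π_3
π_2 = 0.4·π_1 + 0.3·π_2 + 0.35·π_3
Solving with the normalization constraint gives π = (0.3174, 0.3484, 0.3341).
So the stationary probability of Dormant is 0.3341.

0.3341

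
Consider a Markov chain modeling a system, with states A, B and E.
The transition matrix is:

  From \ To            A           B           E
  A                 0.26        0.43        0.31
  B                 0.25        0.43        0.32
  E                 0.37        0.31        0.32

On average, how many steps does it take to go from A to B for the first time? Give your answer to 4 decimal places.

2.5483

Let t(s) be the expected number of steps to first reach B from state s, with t(B) = 0. Conditioning on the first step:
t(A) = 1 + 0.26·t(A) + 0.31·t(E)
t(E) = 1 + 0.37·t(A) + 0.32·t(E)
Solving: t(A) = 2.5483, t(E) = 2.8571.
Expected steps from A to B: 2.5483.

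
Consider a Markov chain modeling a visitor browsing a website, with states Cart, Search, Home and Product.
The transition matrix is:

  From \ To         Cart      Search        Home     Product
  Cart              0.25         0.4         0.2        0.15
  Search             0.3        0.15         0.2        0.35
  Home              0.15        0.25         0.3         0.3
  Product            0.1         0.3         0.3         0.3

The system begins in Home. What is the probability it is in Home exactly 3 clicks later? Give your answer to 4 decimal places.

0.2550

Propagate the distribution vector 3 clicks from Home.
After 0 clicks: (0.0000, 0.0000, 1.0000, 0.0000)
After 1 click: (0.1500, 0.2500, 0.3000, 0.3000)
After 2 clicks: (0.1875, 0.2625, 0.2600, 0.2900)
After 3 clicks: (0.1936, 0.2664, 0.2550, 0.2850)
P(in Home after 3 clicks) = 0.2550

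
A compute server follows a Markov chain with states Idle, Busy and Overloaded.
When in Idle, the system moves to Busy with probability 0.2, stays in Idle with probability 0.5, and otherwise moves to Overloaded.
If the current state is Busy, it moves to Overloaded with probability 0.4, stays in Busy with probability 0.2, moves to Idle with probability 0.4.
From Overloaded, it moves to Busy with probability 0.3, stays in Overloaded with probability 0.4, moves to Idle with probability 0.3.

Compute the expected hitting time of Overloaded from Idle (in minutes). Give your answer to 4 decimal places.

Let t(s) be the expected number of minutes to first reach Overloaded from state s, with t(Overloaded) = 0. Conditioning on the first minute:
t(Idle) = 1 + 0.5·t(Idle) + 0.2·t(Busy)
t(Busy) = 1 + 0.4·t(Idle) + 0.2·t(Busy)
Solving: t(Idle) = 3.1250, t(Busy) = 2.8125.
Expected minutes from Idle to Overloaded: 3.1250.

3.1250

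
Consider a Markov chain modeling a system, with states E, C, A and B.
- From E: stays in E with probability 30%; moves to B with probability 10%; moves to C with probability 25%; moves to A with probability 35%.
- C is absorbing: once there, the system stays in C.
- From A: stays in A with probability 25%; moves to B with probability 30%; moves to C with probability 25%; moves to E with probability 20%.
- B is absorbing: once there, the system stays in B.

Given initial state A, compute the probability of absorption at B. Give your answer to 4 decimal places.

0.5055

Let h(s) be the probability of absorption at B starting from transient state s. Then h(B) = 1 and h(C) = 0. By first-step analysis:
h(E) = 0.3·h(E) + 0.25·0 + 0.35·h(A) + 0.1·1
h(A) = 0.2·h(E) + 0.25·0 + 0.25·h(A) + 0.3·1
Solving: h(E) = 0.3956, h(A) = 0.5055.
Starting from A, the probability is 0.5055.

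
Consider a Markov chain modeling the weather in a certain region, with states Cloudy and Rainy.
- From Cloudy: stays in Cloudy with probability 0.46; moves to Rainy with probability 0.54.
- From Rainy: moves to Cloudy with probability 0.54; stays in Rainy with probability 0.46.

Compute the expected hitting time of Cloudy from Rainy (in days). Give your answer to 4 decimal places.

1.8519

Let t(s) be the expected number of days to first reach Cloudy from state s, with t(Cloudy) = 0. Conditioning on the first day:
t(Rainy) = 1 + 0.46·t(Rainy)
Solving: t(Rainy) = 1.8519.
Expected days from Rainy to Cloudy: 1.8519.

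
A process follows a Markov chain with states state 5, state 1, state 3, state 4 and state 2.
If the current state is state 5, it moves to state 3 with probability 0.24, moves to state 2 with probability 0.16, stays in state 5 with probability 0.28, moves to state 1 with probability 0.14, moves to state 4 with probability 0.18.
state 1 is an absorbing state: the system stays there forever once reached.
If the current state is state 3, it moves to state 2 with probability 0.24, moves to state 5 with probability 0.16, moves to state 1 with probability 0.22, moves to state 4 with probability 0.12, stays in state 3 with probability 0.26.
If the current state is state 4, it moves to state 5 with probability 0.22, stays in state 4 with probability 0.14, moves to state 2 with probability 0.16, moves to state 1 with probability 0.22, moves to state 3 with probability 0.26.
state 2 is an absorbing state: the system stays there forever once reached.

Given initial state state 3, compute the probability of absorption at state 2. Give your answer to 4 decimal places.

Let h(s) be the probability of absorption at state 2 starting from transient state s. Then h(state 2) = 1 and h(state 1) = 0. By first-step analysis:
h(state 5) = 0.28·h(state 5) + 0.14·0 + 0.24·h(state 3) + 0.18·h(state 4) + 0.16·1
h(state 3) = 0.16·h(state 5) + 0.22·0 + 0.26·h(state 3) + 0.12·h(state 4) + 0.24·1
h(state 4) = 0.22·h(state 5) + 0.22·0 + 0.26·h(state 3) + 0.14·h(state 4) + 0.16·1
Solving: h(state 5) = 0.5104, h(state 3) = 0.5111, h(state 4) = 0.4711.
Starting from state 3, the probability is 0.5111.

0.5111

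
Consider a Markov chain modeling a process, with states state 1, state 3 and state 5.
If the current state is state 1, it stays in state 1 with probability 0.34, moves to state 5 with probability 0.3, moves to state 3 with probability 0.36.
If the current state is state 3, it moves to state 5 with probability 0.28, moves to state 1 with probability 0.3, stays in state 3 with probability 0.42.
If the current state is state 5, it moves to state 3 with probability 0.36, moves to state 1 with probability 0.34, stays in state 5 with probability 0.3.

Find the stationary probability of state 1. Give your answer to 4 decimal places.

Let the stationary distribution be π with π = πP and π_1 + π_2 + π_3 = 1.
π_1 = 0.34·π_1 + 0.3·π_2 + 0.34·π_3
π_2 = 0.36·π_1 + 0.42·π_2 + 0.36·π_3
Solving with the normalization constraint gives π = (0.3247, 0.3830, 0.2923).
So the stationary probability of state 1 is 0.3247.

0.3247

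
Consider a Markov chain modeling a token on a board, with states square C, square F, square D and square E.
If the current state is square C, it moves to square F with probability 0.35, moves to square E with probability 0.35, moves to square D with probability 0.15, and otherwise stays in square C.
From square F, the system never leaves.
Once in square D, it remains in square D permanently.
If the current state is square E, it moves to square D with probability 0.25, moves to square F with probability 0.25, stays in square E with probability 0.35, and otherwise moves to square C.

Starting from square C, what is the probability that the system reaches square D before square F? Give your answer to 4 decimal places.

Let h(s) be the probability of absorption at square D starting from transient state s. Then h(square D) = 1 and h(square F) = 0. By first-step analysis:
h(square C) = 0.15·h(square C) + 0.35·0 + 0.15·1 + 0.35·h(square E)
h(square E) = 0.15·h(square C) + 0.25·0 + 0.25·1 + 0.35·h(square E)
Solving: h(square C) = 0.3700, h(square E) = 0.4700.
Starting from square C, the probability is 0.3700.

0.3700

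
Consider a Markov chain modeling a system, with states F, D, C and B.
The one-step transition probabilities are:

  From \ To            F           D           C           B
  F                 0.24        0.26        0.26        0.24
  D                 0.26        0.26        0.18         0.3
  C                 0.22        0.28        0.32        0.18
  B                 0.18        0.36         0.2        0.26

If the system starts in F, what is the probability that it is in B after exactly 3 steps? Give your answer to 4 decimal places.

0.2478

Propagate the distribution vector 3 steps from F.
After 0 steps: (1.0000, 0.0000, 0.0000, 0.0000)
After 1 step: (0.2400, 0.2600, 0.2600, 0.2400)
After 2 steps: (0.2256, 0.2892, 0.2404, 0.2448)
After 3 steps: (0.2263, 0.2893, 0.2366, 0.2478)
P(in B after 3 steps) = 0.2478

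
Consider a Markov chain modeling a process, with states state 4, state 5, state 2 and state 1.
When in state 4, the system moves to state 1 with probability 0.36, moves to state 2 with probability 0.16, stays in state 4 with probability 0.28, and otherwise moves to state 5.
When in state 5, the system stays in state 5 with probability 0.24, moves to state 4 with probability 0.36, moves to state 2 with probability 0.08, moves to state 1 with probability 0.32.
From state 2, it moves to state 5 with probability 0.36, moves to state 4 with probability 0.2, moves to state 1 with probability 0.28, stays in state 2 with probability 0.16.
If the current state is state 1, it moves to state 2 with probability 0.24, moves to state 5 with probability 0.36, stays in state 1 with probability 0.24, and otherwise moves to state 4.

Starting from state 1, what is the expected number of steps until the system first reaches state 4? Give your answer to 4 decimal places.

4.3240

Let t(s) be the expected number of steps to first reach state 4 from state s, with t(state 4) = 0. Conditioning on the first step:
t(state 5) = 1 + 0.24·t(state 5) + 0.08·t(state 2) + 0.32·t(state 1)
t(state 2) = 1 + 0.36·t(state 5) + 0.16·t(state 2) + 0.28·t(state 1)
t(state 1) = 1 + 0.36·t(state 5) + 0.24·t(state 2) + 0.24·t(state 1)
Solving: t(state 5) = 3.5747, t(state 2) = 4.1638, t(state 1) = 4.3240.
Expected steps from state 1 to state 4: 4.3240.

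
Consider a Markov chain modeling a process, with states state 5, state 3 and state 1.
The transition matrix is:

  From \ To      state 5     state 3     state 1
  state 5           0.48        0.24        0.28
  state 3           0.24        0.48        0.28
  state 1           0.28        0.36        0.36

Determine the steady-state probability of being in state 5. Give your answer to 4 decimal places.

Let the stationary distribution be π with π = πP and π_1 + π_2 + π_3 = 1.
π_1 = 0.48·π_1 + 0.24·π_2 + 0.28·π_3
π_2 = 0.24·π_1 + 0.48·π_2 + 0.36·π_3
Solving with the normalization constraint gives π = (0.3318, 0.3638, 0.3043).
So the stationary probability of state 5 is 0.3318.

0.3318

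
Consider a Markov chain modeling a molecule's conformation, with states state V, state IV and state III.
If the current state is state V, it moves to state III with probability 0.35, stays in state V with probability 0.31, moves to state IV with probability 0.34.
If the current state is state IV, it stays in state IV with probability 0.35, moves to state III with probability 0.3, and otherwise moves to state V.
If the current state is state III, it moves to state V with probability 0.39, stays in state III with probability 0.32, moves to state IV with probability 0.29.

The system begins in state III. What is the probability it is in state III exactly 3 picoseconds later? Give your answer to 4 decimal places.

Propagate the distribution vector 3 picoseconds from state III.
After 0 picoseconds: (0.0000, 0.0000, 1.0000)
After 1 picosecond: (0.3900, 0.2900, 0.3200)
After 2 picoseconds: (0.3472, 0.3269, 0.3259)
After 3 picoseconds: (0.3491, 0.3270, 0.3239)
P(in state III after 3 picoseconds) = 0.3239

0.3239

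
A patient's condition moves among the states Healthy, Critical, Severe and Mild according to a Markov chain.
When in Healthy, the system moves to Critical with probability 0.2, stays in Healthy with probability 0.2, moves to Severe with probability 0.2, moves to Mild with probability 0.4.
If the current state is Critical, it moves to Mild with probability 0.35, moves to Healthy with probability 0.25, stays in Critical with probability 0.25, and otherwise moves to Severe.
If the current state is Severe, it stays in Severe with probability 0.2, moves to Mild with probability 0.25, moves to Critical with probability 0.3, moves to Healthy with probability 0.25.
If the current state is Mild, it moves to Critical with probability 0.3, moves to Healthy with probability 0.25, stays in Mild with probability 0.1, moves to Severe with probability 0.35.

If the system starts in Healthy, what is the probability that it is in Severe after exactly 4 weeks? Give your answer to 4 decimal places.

0.2284

Propagate the distribution vector 4 weeks from Healthy.
After 0 weeks: (1.0000, 0.0000, 0.0000, 0.0000)
After 1 week: (0.2000, 0.2000, 0.2000, 0.4000)
After 2 weeks: (0.2400, 0.2700, 0.2500, 0.2400)
After 3 weeks: (0.2380, 0.2625, 0.2225, 0.2770)
After 4 weeks: (0.2381, 0.2631, 0.2284, 0.2704)
P(in Severe after 4 weeks) = 0.2284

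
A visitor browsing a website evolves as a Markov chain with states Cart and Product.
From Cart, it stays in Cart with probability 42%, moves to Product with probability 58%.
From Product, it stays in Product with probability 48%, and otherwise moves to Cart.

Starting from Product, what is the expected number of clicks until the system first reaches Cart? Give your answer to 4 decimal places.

Let t(s) be the expected number of clicks to first reach Cart from state s, with t(Cart) = 0. Conditioning on the first click:
t(Product) = 1 + 0.48·t(Product)
Solving: t(Product) = 1.9231.
Expected clicks from Product to Cart: 1.9231.

1.9231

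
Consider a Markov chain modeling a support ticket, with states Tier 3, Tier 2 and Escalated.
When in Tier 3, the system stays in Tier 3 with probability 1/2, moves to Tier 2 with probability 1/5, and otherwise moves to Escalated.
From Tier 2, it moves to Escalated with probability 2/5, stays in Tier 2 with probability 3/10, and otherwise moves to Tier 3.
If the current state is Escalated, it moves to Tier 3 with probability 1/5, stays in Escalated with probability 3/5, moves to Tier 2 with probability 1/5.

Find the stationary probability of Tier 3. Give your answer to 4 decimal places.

Let the stationary distribution be π with π = πP and π_1 + π_2 + π_3 = 1.
π_1 = 0.5·π_1 + 0.3·π_2 + 0.2·π_3
π_2 = 0.2·π_1 + 0.3·π_2 + 0.2·π_3
Solving with the normalization constraint gives π = (0.3175, 0.2222, 0.4603).
So the stationary probability of Tier 3 is 0.3175.

0.3175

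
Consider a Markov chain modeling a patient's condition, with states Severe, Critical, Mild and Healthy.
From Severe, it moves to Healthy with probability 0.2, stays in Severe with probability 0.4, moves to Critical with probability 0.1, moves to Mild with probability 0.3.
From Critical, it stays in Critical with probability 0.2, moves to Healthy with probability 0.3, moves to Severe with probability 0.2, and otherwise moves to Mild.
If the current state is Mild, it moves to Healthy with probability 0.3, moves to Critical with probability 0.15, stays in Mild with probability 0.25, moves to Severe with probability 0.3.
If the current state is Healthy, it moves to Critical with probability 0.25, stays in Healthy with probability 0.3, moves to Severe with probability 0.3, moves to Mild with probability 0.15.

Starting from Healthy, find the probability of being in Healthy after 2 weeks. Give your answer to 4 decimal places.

0.2700

Propagate the distribution vector 2 weeks from Healthy.
After 0 weeks: (0.0000, 0.0000, 0.0000, 1.0000)
After 1 week: (0.3000, 0.2500, 0.1500, 0.3000)
After 2 weeks: (0.3050, 0.1775, 0.2475, 0.2700)
P(in Healthy after 2 weeks) = 0.2700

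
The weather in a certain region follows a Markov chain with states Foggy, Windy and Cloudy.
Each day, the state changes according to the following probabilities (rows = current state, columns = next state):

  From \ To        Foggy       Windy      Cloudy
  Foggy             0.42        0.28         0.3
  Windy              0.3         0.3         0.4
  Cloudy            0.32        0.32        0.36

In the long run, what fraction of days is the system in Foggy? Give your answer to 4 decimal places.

0.3489

Let the stationary distribution be π with π = πP and π_1 + π_2 + π_3 = 1.
π_1 = 0.42·π_1 + 0.3·π_2 + 0.32·π_3
π_2 = 0.28·π_1 + 0.3·π_2 + 0.32·π_3
Solving with the normalization constraint gives π = (0.3489, 0.3000, 0.3511).
So the stationary probability of Foggy is 0.3489.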